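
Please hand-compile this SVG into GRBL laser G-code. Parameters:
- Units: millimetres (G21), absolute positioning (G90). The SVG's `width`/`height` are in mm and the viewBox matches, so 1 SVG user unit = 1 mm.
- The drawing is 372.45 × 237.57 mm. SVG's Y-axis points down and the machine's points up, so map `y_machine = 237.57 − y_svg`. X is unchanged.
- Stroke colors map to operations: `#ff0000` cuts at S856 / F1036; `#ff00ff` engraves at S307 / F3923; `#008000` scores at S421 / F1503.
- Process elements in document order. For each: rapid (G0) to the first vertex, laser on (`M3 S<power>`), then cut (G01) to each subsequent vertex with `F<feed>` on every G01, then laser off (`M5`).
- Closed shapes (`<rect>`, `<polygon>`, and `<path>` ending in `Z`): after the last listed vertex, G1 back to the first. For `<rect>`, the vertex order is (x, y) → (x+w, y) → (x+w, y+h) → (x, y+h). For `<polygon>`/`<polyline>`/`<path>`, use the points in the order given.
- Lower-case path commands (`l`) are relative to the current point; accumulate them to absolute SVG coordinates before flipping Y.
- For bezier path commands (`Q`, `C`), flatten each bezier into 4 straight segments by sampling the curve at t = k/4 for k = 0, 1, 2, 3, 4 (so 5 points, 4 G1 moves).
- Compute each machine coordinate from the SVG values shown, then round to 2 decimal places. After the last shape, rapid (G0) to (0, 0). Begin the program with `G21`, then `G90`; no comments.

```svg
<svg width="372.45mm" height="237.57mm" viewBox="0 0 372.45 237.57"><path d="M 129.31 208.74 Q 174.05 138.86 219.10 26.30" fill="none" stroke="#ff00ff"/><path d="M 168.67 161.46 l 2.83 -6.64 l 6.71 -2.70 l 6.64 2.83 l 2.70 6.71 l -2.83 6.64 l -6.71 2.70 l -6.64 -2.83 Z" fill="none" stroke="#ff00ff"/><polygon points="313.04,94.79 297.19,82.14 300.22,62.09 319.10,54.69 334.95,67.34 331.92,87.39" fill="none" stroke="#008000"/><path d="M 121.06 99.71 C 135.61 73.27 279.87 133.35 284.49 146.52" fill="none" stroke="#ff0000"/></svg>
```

G21
G90
G0 X129.31 Y28.83
M3 S307
G01 X151.70 Y66.44 F3923
G01 X174.13 Y109.38 F3923
G01 X196.59 Y157.66 F3923
G01 X219.10 Y211.27 F3923
M5
G0 X168.67 Y76.11
M3 S307
G01 X171.50 Y82.75 F3923
G01 X178.21 Y85.45 F3923
G01 X184.85 Y82.62 F3923
G01 X187.55 Y75.91 F3923
G01 X184.72 Y69.27 F3923
G01 X178.01 Y66.57 F3923
G01 X171.37 Y69.40 F3923
G01 X168.67 Y76.11 F3923
M5
G0 X313.04 Y142.78
M3 S421
G01 X297.19 Y155.43 F1503
G01 X300.22 Y175.48 F1503
G01 X319.10 Y182.88 F1503
G01 X334.95 Y170.23 F1503
G01 X331.92 Y150.18 F1503
G01 X313.04 Y142.78 F1503
M5
G0 X121.06 Y137.86
M3 S856
G01 X152.08 Y143.55 F1036
G01 X206.50 Y129.31 F1036
G01 X259.05 Y107.64 F1036
G01 X284.49 Y91.05 F1036
M5
G0 X0.00 Y0.00

1 u = 1 mm; y_m = 237.57 − y.

[1] `<path>` quadratic bezier, #ff00ff→engrave S307 F3923: (129.31,28.83) → (151.70,66.44) → (174.13,109.38) → (196.59,157.66) → (219.10,211.27)

[2] `<path>` regular polygon, #ff00ff→engrave S307 F3923: (168.67,76.11) → (171.50,82.75) → (178.21,85.45) → (184.85,82.62) → (187.55,75.91) → (184.72,69.27) → (178.01,66.57) → (171.37,69.40) → (168.67,76.11) (closed)

[3] `<polygon>` regular polygon, #008000→score S421 F1503: (313.04,142.78) → (297.19,155.43) → (300.22,175.48) → (319.10,182.88) → (334.95,170.23) → (331.92,150.18) → (313.04,142.78) (closed)

[4] `<path>` cubic bezier, #ff0000→cut S856 F1036: (121.06,137.86) → (152.08,143.55) → (206.50,129.31) → (259.05,107.64) → (284.49,91.05)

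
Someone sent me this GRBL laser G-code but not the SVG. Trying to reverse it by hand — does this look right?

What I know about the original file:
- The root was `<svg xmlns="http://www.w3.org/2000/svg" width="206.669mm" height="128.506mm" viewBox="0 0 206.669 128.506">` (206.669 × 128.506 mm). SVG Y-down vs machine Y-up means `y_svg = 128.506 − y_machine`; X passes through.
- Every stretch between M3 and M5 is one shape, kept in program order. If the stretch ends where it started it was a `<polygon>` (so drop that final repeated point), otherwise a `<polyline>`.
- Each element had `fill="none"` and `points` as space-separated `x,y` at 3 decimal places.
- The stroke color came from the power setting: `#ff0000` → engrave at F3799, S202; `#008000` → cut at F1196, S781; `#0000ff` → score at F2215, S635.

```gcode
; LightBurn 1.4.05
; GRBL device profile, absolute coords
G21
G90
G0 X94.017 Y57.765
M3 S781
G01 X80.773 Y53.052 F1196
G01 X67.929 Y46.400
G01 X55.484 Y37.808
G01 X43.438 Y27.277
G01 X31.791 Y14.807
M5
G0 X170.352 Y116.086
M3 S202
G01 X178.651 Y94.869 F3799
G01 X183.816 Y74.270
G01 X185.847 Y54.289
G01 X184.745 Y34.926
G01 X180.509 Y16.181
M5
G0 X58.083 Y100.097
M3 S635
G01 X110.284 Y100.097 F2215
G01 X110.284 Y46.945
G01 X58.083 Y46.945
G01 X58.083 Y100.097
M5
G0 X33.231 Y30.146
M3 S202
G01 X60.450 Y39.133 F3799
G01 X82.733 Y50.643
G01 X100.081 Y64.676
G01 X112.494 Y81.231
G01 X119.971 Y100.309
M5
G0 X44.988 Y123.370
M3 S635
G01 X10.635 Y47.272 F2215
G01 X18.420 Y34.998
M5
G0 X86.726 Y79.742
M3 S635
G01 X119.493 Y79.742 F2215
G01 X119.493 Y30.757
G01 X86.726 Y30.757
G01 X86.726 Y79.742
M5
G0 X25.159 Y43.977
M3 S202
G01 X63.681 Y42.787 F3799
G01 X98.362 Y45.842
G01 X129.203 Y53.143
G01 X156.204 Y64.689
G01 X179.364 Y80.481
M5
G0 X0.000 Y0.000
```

<svg xmlns="http://www.w3.org/2000/svg" width="206.669mm" height="128.506mm" viewBox="0 0 206.669 128.506">
  <polyline points="94.017,70.741 80.773,75.454 67.929,82.106 55.484,90.698 43.438,101.229 31.791,113.699" fill="none" stroke="#008000"/>
  <polyline points="170.352,12.420 178.651,33.637 183.816,54.236 185.847,74.217 184.745,93.580 180.509,112.325" fill="none" stroke="#ff0000"/>
  <polygon points="58.083,28.409 110.284,28.409 110.284,81.561 58.083,81.561" fill="none" stroke="#0000ff"/>
  <polyline points="33.231,98.360 60.450,89.373 82.733,77.863 100.081,63.830 112.494,47.275 119.971,28.197" fill="none" stroke="#ff0000"/>
  <polyline points="44.988,5.136 10.635,81.234 18.420,93.508" fill="none" stroke="#0000ff"/>
  <polygon points="86.726,48.764 119.493,48.764 119.493,97.749 86.726,97.749" fill="none" stroke="#0000ff"/>
  <polyline points="25.159,84.529 63.681,85.719 98.362,82.664 129.203,75.363 156.204,63.817 179.364,48.025" fill="none" stroke="#ff0000"/>
</svg>

Each laser-on run becomes one SVG element. Flip Y back into SVG space with y_svg = 128.506 − y_machine.

Run 1: the run's S781 means `#008000` (cut). The run is open, so emit a `<polyline>` with points (Y-flipped): 94.017,70.741 80.773,75.454 67.929,82.106 55.484,90.698 43.438,101.229 31.791,113.699.

Run 2: power S202 maps to stroke `#ff0000` (engrave). The run is open, so emit a `<polyline>` with points (Y-flipped): 170.352,12.420 178.651,33.637 183.816,54.236 185.847,74.217 184.745,93.580 180.509,112.325.

Run 3: power S635 maps to stroke `#0000ff` (score). The run returns to its start, so emit a `<polygon>` with points (Y-flipped): 58.083,28.409 110.284,28.409 110.284,81.561 58.083,81.561.

Run 4: power S202 maps to stroke `#ff0000` (engrave). The run is open, so emit a `<polyline>` with points (Y-flipped): 33.231,98.360 60.450,89.373 82.733,77.863 100.081,63.830 112.494,47.275 119.971,28.197.

Run 5: S635 ⇒ score layer `#0000ff`. The run is open, so emit a `<polyline>` with points (Y-flipped): 44.988,5.136 10.635,81.234 18.420,93.508.

Run 6: S635 ⇒ score layer `#0000ff`. The run returns to its start, so emit a `<polygon>` with points (Y-flipped): 86.726,48.764 119.493,48.764 119.493,97.749 86.726,97.749.

Run 7: the run's S202 means `#ff0000` (engrave). The run is open, so emit a `<polyline>` with points (Y-flipped): 25.159,84.529 63.681,85.719 98.362,82.664 129.203,75.363 156.204,63.817 179.364,48.025.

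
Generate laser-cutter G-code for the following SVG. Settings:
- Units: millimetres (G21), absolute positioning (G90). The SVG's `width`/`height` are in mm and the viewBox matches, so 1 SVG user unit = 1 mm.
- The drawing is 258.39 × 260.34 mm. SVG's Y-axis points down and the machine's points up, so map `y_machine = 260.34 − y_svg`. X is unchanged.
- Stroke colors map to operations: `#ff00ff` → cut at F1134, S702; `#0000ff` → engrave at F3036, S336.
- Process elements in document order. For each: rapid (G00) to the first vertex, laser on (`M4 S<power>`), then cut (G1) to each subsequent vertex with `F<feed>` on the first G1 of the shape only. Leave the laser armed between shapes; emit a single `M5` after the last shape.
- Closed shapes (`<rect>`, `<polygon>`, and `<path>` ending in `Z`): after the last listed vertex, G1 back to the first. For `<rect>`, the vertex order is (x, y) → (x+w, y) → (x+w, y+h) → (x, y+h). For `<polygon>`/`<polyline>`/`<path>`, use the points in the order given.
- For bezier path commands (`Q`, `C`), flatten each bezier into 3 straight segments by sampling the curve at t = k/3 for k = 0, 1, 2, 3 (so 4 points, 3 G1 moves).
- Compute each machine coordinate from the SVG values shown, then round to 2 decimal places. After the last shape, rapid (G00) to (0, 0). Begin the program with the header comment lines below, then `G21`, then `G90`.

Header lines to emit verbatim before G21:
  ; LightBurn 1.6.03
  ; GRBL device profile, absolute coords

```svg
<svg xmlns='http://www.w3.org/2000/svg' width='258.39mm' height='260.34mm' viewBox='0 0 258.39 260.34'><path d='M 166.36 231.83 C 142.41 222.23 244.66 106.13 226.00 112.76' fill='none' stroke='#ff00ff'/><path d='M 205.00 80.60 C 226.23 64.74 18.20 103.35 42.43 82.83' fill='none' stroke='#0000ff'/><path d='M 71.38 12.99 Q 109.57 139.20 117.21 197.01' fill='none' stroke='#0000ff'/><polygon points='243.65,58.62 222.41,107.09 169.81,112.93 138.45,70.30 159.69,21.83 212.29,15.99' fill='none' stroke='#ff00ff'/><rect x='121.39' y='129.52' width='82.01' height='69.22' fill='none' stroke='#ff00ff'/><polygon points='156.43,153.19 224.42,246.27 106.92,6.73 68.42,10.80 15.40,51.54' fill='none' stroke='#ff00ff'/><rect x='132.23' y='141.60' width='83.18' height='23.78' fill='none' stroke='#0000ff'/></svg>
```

1 u = 1 mm; y_m = 260.34 − y.

[1] `<path>` cubic bezier, #ff00ff→cut S702 F1134: (166.36,28.51) → (175.32,65.12) → (213.51,121.79) → (226.00,147.58)

[2] `<path>` cubic bezier, #0000ff→engrave S336 F3036: (205.00,179.74) → (166.90,181.65) → (78.53,172.49) → (42.43,177.51)

[3] `<path>` quadratic bezier, #0000ff→engrave S336 F3036: (71.38,247.35) → (93.45,170.81) → (108.72,109.47) → (117.21,63.33)

[4] `<polygon>` regular polygon, #ff00ff→cut S702 F1134: (243.65,201.72) → (222.41,153.25) → (169.81,147.41) → (138.45,190.04) → (159.69,238.51) → (212.29,244.35) → (243.65,201.72) (closed)

[5] `<rect>` rectangle, #ff00ff→cut S702 F1134: (121.39,130.82) → (203.40,130.82) → (203.40,61.60) → (121.39,61.60) → (121.39,130.82) (closed)

[6] `<polygon>` closed polygon, #ff00ff→cut S702 F1134: (156.43,107.15) → (224.42,14.07) → (106.92,253.61) → (68.42,249.54) → (15.40,208.80) → (156.43,107.15) (closed)

[7] `<rect>` rectangle, #0000ff→engrave S336 F3036: (132.23,118.74) → (215.41,118.74) → (215.41,94.96) → (132.23,94.96) → (132.23,118.74) (closed)

; LightBurn 1.6.03
; GRBL device profile, absolute coords
G21
G90
G00 X166.36 Y28.51
M4 S702
G1 X175.32 Y65.12 F1134
G1 X213.51 Y121.79
G1 X226.00 Y147.58
G00 X205.00 Y179.74
M4 S336
G1 X166.90 Y181.65 F3036
G1 X78.53 Y172.49
G1 X42.43 Y177.51
G00 X71.38 Y247.35
M4 S336
G1 X93.45 Y170.81 F3036
G1 X108.72 Y109.47
G1 X117.21 Y63.33
G00 X243.65 Y201.72
M4 S702
G1 X222.41 Y153.25 F1134
G1 X169.81 Y147.41
G1 X138.45 Y190.04
G1 X159.69 Y238.51
G1 X212.29 Y244.35
G1 X243.65 Y201.72
G00 X121.39 Y130.82
M4 S702
G1 X203.40 Y130.82 F1134
G1 X203.40 Y61.60
G1 X121.39 Y61.60
G1 X121.39 Y130.82
G00 X156.43 Y107.15
M4 S702
G1 X224.42 Y14.07 F1134
G1 X106.92 Y253.61
G1 X68.42 Y249.54
G1 X15.40 Y208.80
G1 X156.43 Y107.15
G00 X132.23 Y118.74
M4 S336
G1 X215.41 Y118.74 F3036
G1 X215.41 Y94.96
G1 X132.23 Y94.96
G1 X132.23 Y118.74
M5
G00 X0.00 Y0.00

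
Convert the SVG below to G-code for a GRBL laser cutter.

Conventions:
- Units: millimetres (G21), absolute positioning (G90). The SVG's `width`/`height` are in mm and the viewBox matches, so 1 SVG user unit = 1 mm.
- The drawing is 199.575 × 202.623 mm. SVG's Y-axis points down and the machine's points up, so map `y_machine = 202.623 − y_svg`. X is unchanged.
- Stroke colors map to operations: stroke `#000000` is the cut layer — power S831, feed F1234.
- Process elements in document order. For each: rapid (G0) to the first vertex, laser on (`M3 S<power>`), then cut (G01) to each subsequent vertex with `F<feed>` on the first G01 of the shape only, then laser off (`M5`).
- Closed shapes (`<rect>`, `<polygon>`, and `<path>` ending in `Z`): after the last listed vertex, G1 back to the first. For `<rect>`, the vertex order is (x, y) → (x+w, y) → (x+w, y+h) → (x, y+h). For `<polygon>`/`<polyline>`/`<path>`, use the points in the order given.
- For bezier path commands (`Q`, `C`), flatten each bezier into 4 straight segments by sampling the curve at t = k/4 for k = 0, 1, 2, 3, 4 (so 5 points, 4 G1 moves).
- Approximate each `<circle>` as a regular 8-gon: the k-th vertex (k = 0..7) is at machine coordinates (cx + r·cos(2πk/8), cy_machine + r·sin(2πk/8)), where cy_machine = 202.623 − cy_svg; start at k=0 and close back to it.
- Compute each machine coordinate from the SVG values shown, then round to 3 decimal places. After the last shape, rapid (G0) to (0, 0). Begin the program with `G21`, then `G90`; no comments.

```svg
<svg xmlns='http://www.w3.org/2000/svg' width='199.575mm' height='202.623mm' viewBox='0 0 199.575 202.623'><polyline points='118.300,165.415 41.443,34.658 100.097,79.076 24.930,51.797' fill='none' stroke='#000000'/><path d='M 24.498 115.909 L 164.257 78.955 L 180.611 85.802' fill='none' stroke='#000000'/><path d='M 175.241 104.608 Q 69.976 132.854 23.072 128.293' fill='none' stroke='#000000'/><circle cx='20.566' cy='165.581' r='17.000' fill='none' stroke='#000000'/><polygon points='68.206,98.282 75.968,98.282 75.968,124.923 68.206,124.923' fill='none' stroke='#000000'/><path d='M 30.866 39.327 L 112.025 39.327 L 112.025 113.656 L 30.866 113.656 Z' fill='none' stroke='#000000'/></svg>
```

G21
G90
G0 X118.300 Y37.208
M3 S831
G01 X41.443 Y167.965 F1234
G01 X100.097 Y123.547
G01 X24.930 Y150.826
M5
G0 X24.498 Y86.714
M3 S831
G01 X164.257 Y123.668 F1234
G01 X180.611 Y116.821
M5
G0 X175.241 Y98.015
M3 S831
G01 X126.256 Y85.942 F1234
G01 X84.566 Y77.971
G01 X50.172 Y74.100
G01 X23.072 Y74.330
M5
G0 X37.566 Y37.042
M3 S831
G01 X32.587 Y49.063 F1234
G01 X20.566 Y54.042
G01 X8.545 Y49.063
G01 X3.566 Y37.042
G01 X8.545 Y25.021
G01 X20.566 Y20.042
G01 X32.587 Y25.021
G01 X37.566 Y37.042
M5
G0 X68.206 Y104.341
M3 S831
G01 X75.968 Y104.341 F1234
G01 X75.968 Y77.700
G01 X68.206 Y77.700
G01 X68.206 Y104.341
M5
G0 X30.866 Y163.296
M3 S831
G01 X112.025 Y163.296 F1234
G01 X112.025 Y88.967
G01 X30.866 Y88.967
G01 X30.866 Y163.296
M5
G0 X0.000 Y0.000

viewBox `0 0 199.575 202.623` with mm width/height → 1 unit = 1 mm. Flip: y_m = 202.623 − y_svg.

**Shape 1** — `<polyline>` open polyline, stroke `#000000` → cut (S831, F1234). Machine vertices: (118.300,37.208) → (41.443,167.965) → (100.097,123.547) → (24.930,150.826). Open path.

**Shape 2** — `<path>` open polyline, stroke `#000000` → cut (S831, F1234). Machine vertices: (24.498,86.714) → (164.257,123.668) → (180.611,116.821). Open path.

**Shape 3** — `<path>` quadratic bezier, stroke `#000000` → cut (S831, F1234). Control points (SVG): P0=(175.241,104.608), P1=(69.976,132.854), P2=(23.072,128.293); sampled at t=k/4. Machine vertices: (175.241,98.015) → (126.256,85.942) → (84.566,77.971) → (50.172,74.100) → (23.072,74.330). Open path.

**Shape 4** — `<circle>` circle, stroke `#000000` → cut (S831, F1234). Machine vertices: (37.566,37.042) → (32.587,49.063) → (20.566,54.042) → (8.545,49.063) → (3.566,37.042) → (8.545,25.021) → (20.566,20.042) → (32.587,25.021) → (37.566,37.042). Closed: final G1 returns to the first vertex.

**Shape 5** — `<polygon>` rectangle, stroke `#000000` → cut (S831, F1234). Machine vertices: (68.206,104.341) → (75.968,104.341) → (75.968,77.700) → (68.206,77.700) → (68.206,104.341). Closed: final G1 returns to the first vertex.

**Shape 6** — `<path>` rectangle, stroke `#000000` → cut (S831, F1234). Machine vertices: (30.866,163.296) → (112.025,163.296) → (112.025,88.967) → (30.866,88.967) → (30.866,163.296). Closed: final G1 returns to the first vertex.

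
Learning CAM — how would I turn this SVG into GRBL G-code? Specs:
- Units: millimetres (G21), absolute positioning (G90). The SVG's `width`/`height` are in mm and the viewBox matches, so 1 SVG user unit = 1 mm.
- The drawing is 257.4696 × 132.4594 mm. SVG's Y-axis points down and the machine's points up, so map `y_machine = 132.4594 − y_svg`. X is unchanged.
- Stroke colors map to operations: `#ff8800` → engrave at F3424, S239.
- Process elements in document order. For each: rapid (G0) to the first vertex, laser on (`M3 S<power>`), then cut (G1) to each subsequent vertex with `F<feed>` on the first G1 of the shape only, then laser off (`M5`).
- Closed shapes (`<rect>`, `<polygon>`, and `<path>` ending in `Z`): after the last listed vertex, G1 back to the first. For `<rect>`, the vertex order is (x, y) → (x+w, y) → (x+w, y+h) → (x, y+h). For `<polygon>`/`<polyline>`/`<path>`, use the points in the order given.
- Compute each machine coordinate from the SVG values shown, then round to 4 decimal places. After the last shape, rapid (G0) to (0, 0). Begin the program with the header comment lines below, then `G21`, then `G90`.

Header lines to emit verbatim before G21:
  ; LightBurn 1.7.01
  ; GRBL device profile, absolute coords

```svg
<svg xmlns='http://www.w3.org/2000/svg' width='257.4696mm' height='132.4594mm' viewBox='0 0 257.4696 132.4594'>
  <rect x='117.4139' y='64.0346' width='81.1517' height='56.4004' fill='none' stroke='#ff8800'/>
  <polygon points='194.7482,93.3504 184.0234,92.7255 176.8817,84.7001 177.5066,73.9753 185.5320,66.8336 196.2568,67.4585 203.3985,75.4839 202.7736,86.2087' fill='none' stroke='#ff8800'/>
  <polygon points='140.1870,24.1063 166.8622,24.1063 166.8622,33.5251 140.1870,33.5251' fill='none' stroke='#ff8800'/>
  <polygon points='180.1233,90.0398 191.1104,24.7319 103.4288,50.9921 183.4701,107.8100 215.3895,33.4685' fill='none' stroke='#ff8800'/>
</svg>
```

Since the viewBox matches the mm dimensions, user units are millimetres directly. The only transform is the Y-flip y_m = 132.4594 − y_svg.

Shape 1 is a rectangle drawn with `<rect>`. Its stroke #ff8800 means engrave at S239, F3424. After flipping Y the toolpath is (117.4139,68.4248) → (198.5656,68.4248) → (198.5656,12.0244) → (117.4139,12.0244) → (117.4139,68.4248), returning to the start.

Shape 2 is a regular polygon drawn with `<polygon>`. Its stroke #ff8800 means engrave at S239, F3424. After flipping Y the toolpath is (194.7482,39.1090) → (184.0234,39.7339) → (176.8817,47.7593) → (177.5066,58.4841) → (185.5320,65.6258) → (196.2568,65.0009) → (203.3985,56.9755) → (202.7736,46.2507) → (194.7482,39.1090), returning to the start.

Shape 3 is a rectangle drawn with `<polygon>`. Its stroke #ff8800 means engrave at S239, F3424. After flipping Y the toolpath is (140.1870,108.3531) → (166.8622,108.3531) → (166.8622,98.9343) → (140.1870,98.9343) → (140.1870,108.3531), returning to the start.

Shape 4 is a closed polygon drawn with `<polygon>`. Its stroke #ff8800 means engrave at S239, F3424. After flipping Y the toolpath is (180.1233,42.4196) → (191.1104,107.7275) → (103.4288,81.4673) → (183.4701,24.6494) → (215.3895,98.9909) → (180.1233,42.4196), returning to the start.

; LightBurn 1.7.01
; GRBL device profile, absolute coords
G21
G90
G0 X117.4139 Y68.4248
M3 S239
G1 X198.5656 Y68.4248 F3424
G1 X198.5656 Y12.0244
G1 X117.4139 Y12.0244
G1 X117.4139 Y68.4248
M5
G0 X194.7482 Y39.1090
M3 S239
G1 X184.0234 Y39.7339 F3424
G1 X176.8817 Y47.7593
G1 X177.5066 Y58.4841
G1 X185.5320 Y65.6258
G1 X196.2568 Y65.0009
G1 X203.3985 Y56.9755
G1 X202.7736 Y46.2507
G1 X194.7482 Y39.1090
M5
G0 X140.1870 Y108.3531
M3 S239
G1 X166.8622 Y108.3531 F3424
G1 X166.8622 Y98.9343
G1 X140.1870 Y98.9343
G1 X140.1870 Y108.3531
M5
G0 X180.1233 Y42.4196
M3 S239
G1 X191.1104 Y107.7275 F3424
G1 X103.4288 Y81.4673
G1 X183.4701 Y24.6494
G1 X215.3895 Y98.9909
G1 X180.1233 Y42.4196
M5
G0 X0.0000 Y0.0000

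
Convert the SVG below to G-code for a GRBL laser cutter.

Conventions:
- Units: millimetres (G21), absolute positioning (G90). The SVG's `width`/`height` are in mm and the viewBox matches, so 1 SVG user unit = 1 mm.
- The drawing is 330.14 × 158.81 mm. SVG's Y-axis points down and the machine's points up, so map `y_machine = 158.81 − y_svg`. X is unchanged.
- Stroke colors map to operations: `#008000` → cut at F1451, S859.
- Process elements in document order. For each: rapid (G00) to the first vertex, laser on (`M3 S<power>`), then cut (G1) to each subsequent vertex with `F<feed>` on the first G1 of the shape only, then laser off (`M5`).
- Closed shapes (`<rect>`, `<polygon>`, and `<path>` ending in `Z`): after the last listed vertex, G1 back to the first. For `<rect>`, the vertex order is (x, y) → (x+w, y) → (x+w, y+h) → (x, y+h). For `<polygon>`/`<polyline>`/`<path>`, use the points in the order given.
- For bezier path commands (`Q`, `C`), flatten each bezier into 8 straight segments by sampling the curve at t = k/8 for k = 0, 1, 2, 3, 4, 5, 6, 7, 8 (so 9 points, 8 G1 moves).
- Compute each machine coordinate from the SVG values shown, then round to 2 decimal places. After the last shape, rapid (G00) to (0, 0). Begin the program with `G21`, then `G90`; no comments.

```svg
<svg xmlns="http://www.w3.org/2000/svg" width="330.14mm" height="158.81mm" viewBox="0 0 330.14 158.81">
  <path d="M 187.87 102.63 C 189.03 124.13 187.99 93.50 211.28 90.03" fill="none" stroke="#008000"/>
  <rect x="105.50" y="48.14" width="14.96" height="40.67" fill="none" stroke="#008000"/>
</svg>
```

G21
G90
G00 X187.87 Y56.18
M3 S859
G1 X188.25 Y50.41 F1451
G1 X188.74 Y48.59
G1 X189.65 Y49.80
G1 X191.28 Y53.12
G1 X193.94 Y57.60
G1 X197.96 Y62.32
G1 X203.63 Y66.36
G1 X211.28 Y68.78
M5
G00 X105.50 Y110.67
M3 S859
G1 X120.46 Y110.67 F1451
G1 X120.46 Y70.00
G1 X105.50 Y70.00
G1 X105.50 Y110.67
M5
G00 X0.00 Y0.00

1 u = 1 mm; y_m = 158.81 − y.

[1] `<path>` cubic bezier, #008000→cut S859 F1451: (187.87,56.18) → (188.25,50.41) → (188.74,48.59) → (189.65,49.80) → (191.28,53.12) → (193.94,57.60) → (197.96,62.32) → (203.63,66.36) → (211.28,68.78)

[2] `<rect>` rectangle, #008000→cut S859 F1451: (105.50,110.67) → (120.46,110.67) → (120.46,70.00) → (105.50,70.00) → (105.50,110.67) (closed)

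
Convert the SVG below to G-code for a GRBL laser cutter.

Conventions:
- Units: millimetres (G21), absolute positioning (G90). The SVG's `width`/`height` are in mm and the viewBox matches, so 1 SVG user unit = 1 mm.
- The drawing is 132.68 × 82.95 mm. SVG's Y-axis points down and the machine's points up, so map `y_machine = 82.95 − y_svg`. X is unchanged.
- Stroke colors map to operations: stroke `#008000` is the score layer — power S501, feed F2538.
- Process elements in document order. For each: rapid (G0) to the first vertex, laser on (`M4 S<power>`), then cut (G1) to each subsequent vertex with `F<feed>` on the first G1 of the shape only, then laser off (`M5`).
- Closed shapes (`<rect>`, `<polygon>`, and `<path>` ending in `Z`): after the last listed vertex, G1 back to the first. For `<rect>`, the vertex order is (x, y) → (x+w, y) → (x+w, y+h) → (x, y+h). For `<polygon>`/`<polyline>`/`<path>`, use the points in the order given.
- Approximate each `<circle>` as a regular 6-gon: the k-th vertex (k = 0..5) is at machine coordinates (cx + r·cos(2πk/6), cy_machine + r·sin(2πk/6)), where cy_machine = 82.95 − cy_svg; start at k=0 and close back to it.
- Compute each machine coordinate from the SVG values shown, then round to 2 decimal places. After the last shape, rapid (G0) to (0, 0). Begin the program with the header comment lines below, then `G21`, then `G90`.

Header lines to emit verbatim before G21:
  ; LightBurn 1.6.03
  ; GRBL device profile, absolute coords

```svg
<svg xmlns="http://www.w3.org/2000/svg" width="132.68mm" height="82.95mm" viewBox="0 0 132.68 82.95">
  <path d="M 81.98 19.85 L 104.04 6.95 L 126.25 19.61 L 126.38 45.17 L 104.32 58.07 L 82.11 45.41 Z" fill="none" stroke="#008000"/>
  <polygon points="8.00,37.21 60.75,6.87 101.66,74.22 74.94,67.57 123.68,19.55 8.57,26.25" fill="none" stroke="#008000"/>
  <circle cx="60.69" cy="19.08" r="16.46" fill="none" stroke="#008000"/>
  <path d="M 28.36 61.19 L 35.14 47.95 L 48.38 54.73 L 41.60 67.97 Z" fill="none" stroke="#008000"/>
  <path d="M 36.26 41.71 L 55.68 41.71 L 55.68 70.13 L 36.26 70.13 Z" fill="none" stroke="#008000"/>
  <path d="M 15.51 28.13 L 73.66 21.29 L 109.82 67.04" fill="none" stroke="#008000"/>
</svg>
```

; LightBurn 1.6.03
; GRBL device profile, absolute coords
G21
G90
G0 X81.98 Y63.10
M4 S501
G1 X104.04 Y76.00 F2538
G1 X126.25 Y63.34
G1 X126.38 Y37.78
G1 X104.32 Y24.88
G1 X82.11 Y37.54
G1 X81.98 Y63.10
M5
G0 X8.00 Y45.74
M4 S501
G1 X60.75 Y76.08 F2538
G1 X101.66 Y8.73
G1 X74.94 Y15.38
G1 X123.68 Y63.40
G1 X8.57 Y56.70
G1 X8.00 Y45.74
M5
G0 X77.15 Y63.87
M4 S501
G1 X68.92 Y78.12 F2538
G1 X52.46 Y78.12
G1 X44.23 Y63.87
G1 X52.46 Y49.62
G1 X68.92 Y49.62
G1 X77.15 Y63.87
M5
G0 X28.36 Y21.76
M4 S501
G1 X35.14 Y35.00 F2538
G1 X48.38 Y28.22
G1 X41.60 Y14.98
G1 X28.36 Y21.76
M5
G0 X36.26 Y41.24
M4 S501
G1 X55.68 Y41.24 F2538
G1 X55.68 Y12.82
G1 X36.26 Y12.82
G1 X36.26 Y41.24
M5
G0 X15.51 Y54.82
M4 S501
G1 X73.66 Y61.66 F2538
G1 X109.82 Y15.91
M5
G0 X0.00 Y0.00

Since the viewBox matches the mm dimensions, user units are millimetres directly. The only transform is the Y-flip y_m = 82.95 − y_svg.

Shape 1 is a regular polygon drawn with `<path>`. Its stroke #008000 means score at S501, F2538. After flipping Y the toolpath is (81.98,63.10) → (104.04,76.00) → (126.25,63.34) → (126.38,37.78) → (104.32,24.88) → (82.11,37.54) → (81.98,63.10), returning to the start.

Shape 2 is a closed polygon drawn with `<polygon>`. Its stroke #008000 means score at S501, F2538. After flipping Y the toolpath is (8.00,45.74) → (60.75,76.08) → (101.66,8.73) → (74.94,15.38) → (123.68,63.40) → (8.57,56.70) → (8.00,45.74), returning to the start.

Shape 3 is a circle drawn with `<circle>`. Its stroke #008000 means score at S501, F2538. After flipping Y the toolpath is (77.15,63.87) → (68.92,78.12) → (52.46,78.12) → (44.23,63.87) → (52.46,49.62) → (68.92,49.62) → (77.15,63.87), returning to the start.

Shape 4 is a regular polygon drawn with `<path>`. Its stroke #008000 means score at S501, F2538. After flipping Y the toolpath is (28.36,21.76) → (35.14,35.00) → (48.38,28.22) → (41.60,14.98) → (28.36,21.76), returning to the start.

Shape 5 is a rectangle drawn with `<path>`. Its stroke #008000 means score at S501, F2538. After flipping Y the toolpath is (36.26,41.24) → (55.68,41.24) → (55.68,12.82) → (36.26,12.82) → (36.26,41.24), returning to the start.

Shape 6 is a open polyline drawn with `<path>`. Its stroke #008000 means score at S501, F2538. After flipping Y the toolpath is (15.51,54.82) → (73.66,61.66) → (109.82,15.91).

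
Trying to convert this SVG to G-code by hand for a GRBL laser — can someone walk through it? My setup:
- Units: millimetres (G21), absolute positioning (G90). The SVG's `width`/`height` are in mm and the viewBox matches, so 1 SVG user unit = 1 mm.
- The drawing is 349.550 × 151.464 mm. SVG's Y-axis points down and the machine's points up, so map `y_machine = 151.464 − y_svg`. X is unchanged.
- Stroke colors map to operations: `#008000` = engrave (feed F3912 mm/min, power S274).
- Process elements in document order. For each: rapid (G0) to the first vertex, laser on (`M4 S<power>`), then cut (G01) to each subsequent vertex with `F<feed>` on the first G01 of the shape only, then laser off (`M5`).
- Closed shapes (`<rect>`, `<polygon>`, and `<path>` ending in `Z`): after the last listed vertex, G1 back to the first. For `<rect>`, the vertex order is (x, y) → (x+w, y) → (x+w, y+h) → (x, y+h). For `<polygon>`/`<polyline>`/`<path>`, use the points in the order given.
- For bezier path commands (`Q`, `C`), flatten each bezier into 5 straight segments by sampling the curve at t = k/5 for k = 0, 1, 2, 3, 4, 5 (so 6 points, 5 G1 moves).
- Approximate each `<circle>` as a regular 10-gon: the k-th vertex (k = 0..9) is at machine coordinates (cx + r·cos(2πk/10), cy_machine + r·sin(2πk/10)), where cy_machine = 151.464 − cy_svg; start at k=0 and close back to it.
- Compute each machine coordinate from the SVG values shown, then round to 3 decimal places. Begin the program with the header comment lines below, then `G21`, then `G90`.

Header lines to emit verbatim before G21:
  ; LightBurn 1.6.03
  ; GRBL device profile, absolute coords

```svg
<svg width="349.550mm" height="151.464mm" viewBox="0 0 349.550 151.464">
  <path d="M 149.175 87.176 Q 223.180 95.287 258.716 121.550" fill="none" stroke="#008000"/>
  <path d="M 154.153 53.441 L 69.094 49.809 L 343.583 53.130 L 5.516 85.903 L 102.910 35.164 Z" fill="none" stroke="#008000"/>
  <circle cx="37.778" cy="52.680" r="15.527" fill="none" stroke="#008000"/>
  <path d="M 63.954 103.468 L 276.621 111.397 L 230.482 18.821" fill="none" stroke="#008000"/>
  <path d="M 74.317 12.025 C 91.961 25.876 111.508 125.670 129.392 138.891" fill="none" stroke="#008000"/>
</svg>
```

viewBox `0 0 349.550 151.464` with mm width/height → 1 unit = 1 mm. Flip: y_m = 151.464 − y_svg.

**Shape 1** — `<path>` quadratic bezier, stroke `#008000` → engrave (S274, F3912). Control points (SVG): P0=(149.175,87.176), P1=(223.180,95.287), P2=(258.716,121.550); sampled at t=k/5. Machine vertices: (149.175,64.288) → (177.238,60.318) → (202.224,54.895) → (224.132,48.020) → (242.963,39.693) → (258.716,29.914). Open path.

**Shape 2** — `<path>` closed polygon, stroke `#008000` → engrave (S274, F3912). Machine vertices: (154.153,98.023) → (69.094,101.655) → (343.583,98.334) → (5.516,65.561) → (102.910,116.300) → (154.153,98.023). Closed: final G1 returns to the first vertex.

**Shape 3** — `<circle>` circle, stroke `#008000` → engrave (S274, F3912). Machine vertices: (53.305,98.784) → (50.340,107.911) → (42.576,113.551) → (32.980,113.551) → (25.216,107.911) → (22.251,98.784) → (25.216,89.657) → (32.980,84.017) → (42.576,84.017) → (50.340,89.657) → (53.305,98.784). Closed: final G1 returns to the first vertex.

**Shape 4** — `<path>` open polyline, stroke `#008000` → engrave (S274, F3912). Machine vertices: (63.954,47.996) → (276.621,40.067) → (230.482,132.643). Open path.

**Shape 5** — `<path>` cubic bezier, stroke `#008000` → engrave (S274, F3912). Control points (SVG): P0=(74.317,12.025), P1=(91.961,25.876), P2=(111.508,125.670), P3=(129.392,138.891); sampled at t=k/5. Machine vertices: (74.317,139.439) → (85.103,122.195) → (96.175,92.606) → (107.361,58.952) → (118.491,29.514) → (129.392,12.573). Open path.

; LightBurn 1.6.03
; GRBL device profile, absolute coords
G21
G90
G0 X149.175 Y64.288
M4 S274
G01 X177.238 Y60.318 F3912
G01 X202.224 Y54.895
G01 X224.132 Y48.020
G01 X242.963 Y39.693
G01 X258.716 Y29.914
M5
G0 X154.153 Y98.023
M4 S274
G01 X69.094 Y101.655 F3912
G01 X343.583 Y98.334
G01 X5.516 Y65.561
G01 X102.910 Y116.300
G01 X154.153 Y98.023
M5
G0 X53.305 Y98.784
M4 S274
G01 X50.340 Y107.911 F3912
G01 X42.576 Y113.551
G01 X32.980 Y113.551
G01 X25.216 Y107.911
G01 X22.251 Y98.784
G01 X25.216 Y89.657
G01 X32.980 Y84.017
G01 X42.576 Y84.017
G01 X50.340 Y89.657
G01 X53.305 Y98.784
M5
G0 X63.954 Y47.996
M4 S274
G01 X276.621 Y40.067 F3912
G01 X230.482 Y132.643
M5
G0 X74.317 Y139.439
M4 S274
G01 X85.103 Y122.195 F3912
G01 X96.175 Y92.606
G01 X107.361 Y58.952
G01 X118.491 Y29.514
G01 X129.392 Y12.573
M5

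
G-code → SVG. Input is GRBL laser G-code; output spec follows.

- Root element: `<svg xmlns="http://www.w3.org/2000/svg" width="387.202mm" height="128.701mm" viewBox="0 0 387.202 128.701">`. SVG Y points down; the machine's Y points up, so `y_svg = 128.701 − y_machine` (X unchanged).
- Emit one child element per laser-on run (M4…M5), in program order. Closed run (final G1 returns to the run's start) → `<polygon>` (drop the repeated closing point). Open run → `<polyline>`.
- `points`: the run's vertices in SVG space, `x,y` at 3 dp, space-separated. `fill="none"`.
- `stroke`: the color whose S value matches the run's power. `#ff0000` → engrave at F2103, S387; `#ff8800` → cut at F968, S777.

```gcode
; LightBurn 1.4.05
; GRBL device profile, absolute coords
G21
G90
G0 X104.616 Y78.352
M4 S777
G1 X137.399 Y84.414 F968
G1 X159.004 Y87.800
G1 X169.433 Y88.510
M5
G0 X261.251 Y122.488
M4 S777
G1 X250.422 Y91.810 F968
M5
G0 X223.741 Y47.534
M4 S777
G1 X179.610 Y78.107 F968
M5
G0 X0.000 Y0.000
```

Machine Y-up, SVG Y-down with viewBox height 128.701, so y_svg = 128.701 − y_machine; X carries over. Every run uses S777, so all elements get stroke `#ff8800` (cut).

Run 1: The run is open, so emit a `<polyline>` with points (Y-flipped): 104.616,50.349 137.399,44.287 159.004,40.901 169.433,40.191.

Run 2: The run is open, so emit a `<polyline>` with points (Y-flipped): 261.251,6.213 250.422,36.891.

Run 3: The run is open, so emit a `<polyline>` with points (Y-flipped): 223.741,81.167 179.610,50.594.

<svg xmlns="http://www.w3.org/2000/svg" width="387.202mm" height="128.701mm" viewBox="0 0 387.202 128.701">
  <polyline points="104.616,50.349 137.399,44.287 159.004,40.901 169.433,40.191" fill="none" stroke="#ff8800"/>
  <polyline points="261.251,6.213 250.422,36.891" fill="none" stroke="#ff8800"/>
  <polyline points="223.741,81.167 179.610,50.594" fill="none" stroke="#ff8800"/>
</svg>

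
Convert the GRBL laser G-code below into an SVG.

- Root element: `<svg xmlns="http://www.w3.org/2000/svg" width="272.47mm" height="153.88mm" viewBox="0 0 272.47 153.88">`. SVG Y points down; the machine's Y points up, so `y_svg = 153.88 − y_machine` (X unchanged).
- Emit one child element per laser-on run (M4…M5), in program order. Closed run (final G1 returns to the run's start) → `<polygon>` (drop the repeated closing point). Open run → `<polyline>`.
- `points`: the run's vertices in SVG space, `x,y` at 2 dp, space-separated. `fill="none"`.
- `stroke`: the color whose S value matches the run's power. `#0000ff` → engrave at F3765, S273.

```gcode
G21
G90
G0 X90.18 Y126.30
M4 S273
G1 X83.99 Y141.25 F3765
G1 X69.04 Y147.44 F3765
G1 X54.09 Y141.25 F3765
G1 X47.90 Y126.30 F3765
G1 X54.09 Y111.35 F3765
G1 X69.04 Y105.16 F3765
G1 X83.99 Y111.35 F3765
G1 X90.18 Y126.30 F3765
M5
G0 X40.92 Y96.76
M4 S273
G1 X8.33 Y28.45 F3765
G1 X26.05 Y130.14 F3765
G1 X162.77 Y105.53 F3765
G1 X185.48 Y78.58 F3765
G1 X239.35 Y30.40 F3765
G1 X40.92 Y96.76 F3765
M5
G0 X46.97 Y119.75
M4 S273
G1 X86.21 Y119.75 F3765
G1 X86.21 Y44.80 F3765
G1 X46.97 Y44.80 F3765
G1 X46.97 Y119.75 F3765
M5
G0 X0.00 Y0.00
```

<svg xmlns="http://www.w3.org/2000/svg" width="272.47mm" height="153.88mm" viewBox="0 0 272.47 153.88">
  <polygon points="90.18,27.58 83.99,12.63 69.04,6.44 54.09,12.63 47.90,27.58 54.09,42.53 69.04,48.72 83.99,42.53" fill="none" stroke="#0000ff"/>
  <polygon points="40.92,57.12 8.33,125.43 26.05,23.74 162.77,48.35 185.48,75.30 239.35,123.48" fill="none" stroke="#0000ff"/>
  <polygon points="46.97,34.13 86.21,34.13 86.21,109.08 46.97,109.08" fill="none" stroke="#0000ff"/>
</svg>

Machine Y-up, SVG Y-down with viewBox height 153.88, so y_svg = 153.88 − y_machine; X carries over. Every run uses S273, so all elements get stroke `#0000ff` (engrave).

Run 1: The run returns to its start, so emit a `<polygon>` with points (Y-flipped): 90.18,27.58 83.99,12.63 69.04,6.44 54.09,12.63 47.90,27.58 54.09,42.53 69.04,48.72 83.99,42.53.

Run 2: The run returns to its start, so emit a `<polygon>` with points (Y-flipped): 40.92,57.12 8.33,125.43 26.05,23.74 162.77,48.35 185.48,75.30 239.35,123.48.

Run 3: The run returns to its start, so emit a `<polygon>` with points (Y-flipped): 46.97,34.13 86.21,34.13 86.21,109.08 46.97,109.08.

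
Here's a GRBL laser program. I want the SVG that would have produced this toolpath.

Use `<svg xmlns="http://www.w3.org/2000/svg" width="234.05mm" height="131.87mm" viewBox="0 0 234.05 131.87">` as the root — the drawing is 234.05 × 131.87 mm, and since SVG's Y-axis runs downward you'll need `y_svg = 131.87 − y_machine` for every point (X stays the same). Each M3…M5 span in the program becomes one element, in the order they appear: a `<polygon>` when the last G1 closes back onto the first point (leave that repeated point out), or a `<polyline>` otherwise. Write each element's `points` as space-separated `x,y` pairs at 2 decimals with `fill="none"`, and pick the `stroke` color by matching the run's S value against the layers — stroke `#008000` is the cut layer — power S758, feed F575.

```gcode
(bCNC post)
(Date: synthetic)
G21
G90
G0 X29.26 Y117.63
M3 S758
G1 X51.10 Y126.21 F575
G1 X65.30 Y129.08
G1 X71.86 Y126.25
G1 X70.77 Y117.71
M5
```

Each laser-on run becomes one SVG element. Flip Y back into SVG space with y_svg = 131.87 − y_machine. Every run uses S758, so all elements get stroke `#008000` (cut).

Run 1: The run is open, so emit a `<polyline>` with points (Y-flipped): 29.26,14.24 51.10,5.66 65.30,2.79 71.86,5.62 70.77,14.16.

<svg xmlns="http://www.w3.org/2000/svg" width="234.05mm" height="131.87mm" viewBox="0 0 234.05 131.87">
  <polyline points="29.26,14.24 51.10,5.66 65.30,2.79 71.86,5.62 70.77,14.16" fill="none" stroke="#008000"/>
</svg>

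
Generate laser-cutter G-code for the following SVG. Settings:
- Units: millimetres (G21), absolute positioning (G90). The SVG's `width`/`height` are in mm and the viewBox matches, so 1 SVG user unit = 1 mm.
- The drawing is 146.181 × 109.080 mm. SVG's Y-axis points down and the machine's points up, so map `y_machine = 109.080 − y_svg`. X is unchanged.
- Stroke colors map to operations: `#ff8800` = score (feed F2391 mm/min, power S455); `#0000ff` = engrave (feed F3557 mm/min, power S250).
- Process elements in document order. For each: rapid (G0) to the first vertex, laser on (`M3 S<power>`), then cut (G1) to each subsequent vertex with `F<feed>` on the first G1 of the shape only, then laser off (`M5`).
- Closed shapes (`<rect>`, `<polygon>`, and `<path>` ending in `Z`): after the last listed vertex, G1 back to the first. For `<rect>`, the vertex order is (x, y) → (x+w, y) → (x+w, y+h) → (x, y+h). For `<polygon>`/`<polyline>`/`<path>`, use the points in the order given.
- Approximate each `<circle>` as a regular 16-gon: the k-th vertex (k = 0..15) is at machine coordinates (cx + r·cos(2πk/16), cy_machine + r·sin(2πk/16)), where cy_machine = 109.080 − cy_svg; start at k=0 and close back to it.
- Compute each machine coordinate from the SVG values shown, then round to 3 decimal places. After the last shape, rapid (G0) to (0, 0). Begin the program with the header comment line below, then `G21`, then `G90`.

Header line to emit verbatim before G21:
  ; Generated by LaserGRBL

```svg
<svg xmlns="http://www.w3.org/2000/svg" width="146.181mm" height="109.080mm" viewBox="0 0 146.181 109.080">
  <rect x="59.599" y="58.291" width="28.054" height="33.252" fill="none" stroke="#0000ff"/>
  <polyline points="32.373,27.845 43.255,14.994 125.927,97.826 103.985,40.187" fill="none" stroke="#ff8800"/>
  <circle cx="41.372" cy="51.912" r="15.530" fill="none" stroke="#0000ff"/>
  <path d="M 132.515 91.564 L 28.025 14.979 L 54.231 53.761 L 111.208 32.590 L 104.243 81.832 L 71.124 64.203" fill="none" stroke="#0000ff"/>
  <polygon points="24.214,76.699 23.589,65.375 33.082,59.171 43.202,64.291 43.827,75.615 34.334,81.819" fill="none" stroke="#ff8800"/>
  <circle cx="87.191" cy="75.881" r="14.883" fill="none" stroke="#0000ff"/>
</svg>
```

; Generated by LaserGRBL
G21
G90
G0 X59.599 Y50.789
M3 S250
G1 X87.653 Y50.789 F3557
G1 X87.653 Y17.537
G1 X59.599 Y17.537
G1 X59.599 Y50.789
M5
G0 X32.373 Y81.235
M3 S455
G1 X43.255 Y94.086 F2391
G1 X125.927 Y11.254
G1 X103.985 Y68.893
M5
G0 X56.902 Y57.168
M3 S250
G1 X55.720 Y63.111 F3557
G1 X52.353 Y68.149
G1 X47.315 Y71.516
G1 X41.372 Y72.698
G1 X35.429 Y71.516
G1 X30.391 Y68.149
G1 X27.024 Y63.111
G1 X25.842 Y57.168
G1 X27.024 Y51.225
G1 X30.391 Y46.187
G1 X35.429 Y42.820
G1 X41.372 Y41.638
G1 X47.315 Y42.820
G1 X52.353 Y46.187
G1 X55.720 Y51.225
G1 X56.902 Y57.168
M5
G0 X132.515 Y17.516
M3 S250
G1 X28.025 Y94.101 F3557
G1 X54.231 Y55.319
G1 X111.208 Y76.490
G1 X104.243 Y27.248
G1 X71.124 Y44.877
M5
G0 X24.214 Y32.381
M3 S455
G1 X23.589 Y43.705 F2391
G1 X33.082 Y49.909
G1 X43.202 Y44.789
G1 X43.827 Y33.465
G1 X34.334 Y27.261
G1 X24.214 Y32.381
M5
G0 X102.074 Y33.199
M3 S250
G1 X100.941 Y38.894 F3557
G1 X97.715 Y43.723
G1 X92.886 Y46.949
G1 X87.191 Y48.082
G1 X81.496 Y46.949
G1 X76.667 Y43.723
G1 X73.441 Y38.894
G1 X72.308 Y33.199
G1 X73.441 Y27.504
G1 X76.667 Y22.675
G1 X81.496 Y19.449
G1 X87.191 Y18.316
G1 X92.886 Y19.449
G1 X97.715 Y22.675
G1 X100.941 Y27.504
G1 X102.074 Y33.199
M5
G0 X0.000 Y0.000

Since the viewBox matches the mm dimensions, user units are millimetres directly. The only transform is the Y-flip y_m = 109.080 − y_svg.

Shape 1 is a rectangle drawn with `<rect>`. Its stroke #0000ff means engrave at S250, F3557. After flipping Y the toolpath is (59.599,50.789) → (87.653,50.789) → (87.653,17.537) → (59.599,17.537) → (59.599,50.789), returning to the start.

Shape 2 is a open polyline drawn with `<polyline>`. Its stroke #ff8800 means score at S455, F2391. After flipping Y the toolpath is (32.373,81.235) → (43.255,94.086) → (125.927,11.254) → (103.985,68.893).

Shape 3 is a circle drawn with `<circle>`. Its stroke #0000ff means engrave at S250, F3557. After flipping Y the toolpath is (56.902,57.168) → (55.720,63.111) → (52.353,68.149) → (47.315,71.516) → (41.372,72.698) → (35.429,71.516) → (30.391,68.149) → (27.024,63.111) → (25.842,57.168) → (27.024,51.225) → (30.391,46.187) → (35.429,42.820) → (41.372,41.638) → (47.315,42.820) → (52.353,46.187) → (55.720,51.225) → (56.902,57.168), returning to the start.

Shape 4 is a open polyline drawn with `<path>`. Its stroke #0000ff means engrave at S250, F3557. After flipping Y the toolpath is (132.515,17.516) → (28.025,94.101) → (54.231,55.319) → (111.208,76.490) → (104.243,27.248) → (71.124,44.877).

Shape 5 is a regular polygon drawn with `<polygon>`. Its stroke #ff8800 means score at S455, F2391. After flipping Y the toolpath is (24.214,32.381) → (23.589,43.705) → (33.082,49.909) → (43.202,44.789) → (43.827,33.465) → (34.334,27.261) → (24.214,32.381), returning to the start.

Shape 6 is a circle drawn with `<circle>`. Its stroke #0000ff means engrave at S250, F3557. After flipping Y the toolpath is (102.074,33.199) → (100.941,38.894) → (97.715,43.723) → (92.886,46.949) → (87.191,48.082) → (81.496,46.949) → (76.667,43.723) → (73.441,38.894) → (72.308,33.199) → (73.441,27.504) → (76.667,22.675) → (81.496,19.449) → (87.191,18.316) → (92.886,19.449) → (97.715,22.675) → (100.941,27.504) → (102.074,33.199), returning to the start.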